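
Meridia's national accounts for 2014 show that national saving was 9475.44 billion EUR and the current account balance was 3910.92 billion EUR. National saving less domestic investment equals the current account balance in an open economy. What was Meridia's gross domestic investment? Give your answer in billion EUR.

5564.52

I = S - CA = 9475.44 - 3910.92 = 5564.52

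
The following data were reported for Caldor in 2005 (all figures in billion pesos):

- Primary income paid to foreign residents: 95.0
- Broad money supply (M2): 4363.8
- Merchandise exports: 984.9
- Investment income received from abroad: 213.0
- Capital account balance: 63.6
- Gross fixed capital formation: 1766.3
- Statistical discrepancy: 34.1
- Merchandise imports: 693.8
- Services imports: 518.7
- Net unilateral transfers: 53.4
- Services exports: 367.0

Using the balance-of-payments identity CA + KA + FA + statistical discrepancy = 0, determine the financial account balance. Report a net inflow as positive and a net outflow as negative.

Goods balance = 984.9 - 693.8 = 291.1
Services balance = 367.0 - 518.7 = -151.7
Trade balance (goods + services) = 291.1 + (-151.7) = 139.4
Net primary income = 213.0 - 95.0 = 118.0
Net secondary income = 53.4
Current account = 139.4 + 118.0 + 53.4 = 310.8
Financial account = -(310.8 + 63.6 + 34.1) = -408.5

-408.5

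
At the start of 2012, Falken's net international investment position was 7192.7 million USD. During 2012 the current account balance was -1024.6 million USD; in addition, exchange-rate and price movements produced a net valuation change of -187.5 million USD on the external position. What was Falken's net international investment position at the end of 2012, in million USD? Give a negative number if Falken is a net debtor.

Change in NIIP = current account + net valuation change = -1024.6 + (-187.5) = -1212.1
End-of-year NIIP = 7192.7 + (-1212.1) = 5980.6

5980.6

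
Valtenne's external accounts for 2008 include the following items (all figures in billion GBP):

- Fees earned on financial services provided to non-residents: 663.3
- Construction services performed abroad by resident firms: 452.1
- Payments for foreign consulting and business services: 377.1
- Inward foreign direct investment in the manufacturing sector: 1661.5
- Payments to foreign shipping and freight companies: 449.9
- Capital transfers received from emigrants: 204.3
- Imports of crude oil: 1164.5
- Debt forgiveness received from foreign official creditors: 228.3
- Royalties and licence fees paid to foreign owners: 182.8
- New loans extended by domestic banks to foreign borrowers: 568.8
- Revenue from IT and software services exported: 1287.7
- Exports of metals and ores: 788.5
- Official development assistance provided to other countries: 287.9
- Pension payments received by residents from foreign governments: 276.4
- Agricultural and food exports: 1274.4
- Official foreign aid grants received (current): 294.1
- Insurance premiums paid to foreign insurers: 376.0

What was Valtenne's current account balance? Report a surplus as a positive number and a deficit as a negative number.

Goods: 1274.4 + 788.5 - 1164.5 = 898.4
Services: -376.0 - 182.8 - 449.9 - 377.1 + 452.1 + 663.3 + 1287.7 = 1017.3
Secondary income: 276.4 + 294.1 - 287.9 = 282.6
Current account = 898.4 + 1017.3 + 282.6 = 2198.3
(Excluded from the current account — financial account: inward foreign direct investment in the manufacturing sector 1661.5, new loans extended by domestic banks to foreign borrowers 568.8; capital account: capital transfers received from emigrants 204.3, debt forgiveness received from foreign official creditors 228.3.)

2198.3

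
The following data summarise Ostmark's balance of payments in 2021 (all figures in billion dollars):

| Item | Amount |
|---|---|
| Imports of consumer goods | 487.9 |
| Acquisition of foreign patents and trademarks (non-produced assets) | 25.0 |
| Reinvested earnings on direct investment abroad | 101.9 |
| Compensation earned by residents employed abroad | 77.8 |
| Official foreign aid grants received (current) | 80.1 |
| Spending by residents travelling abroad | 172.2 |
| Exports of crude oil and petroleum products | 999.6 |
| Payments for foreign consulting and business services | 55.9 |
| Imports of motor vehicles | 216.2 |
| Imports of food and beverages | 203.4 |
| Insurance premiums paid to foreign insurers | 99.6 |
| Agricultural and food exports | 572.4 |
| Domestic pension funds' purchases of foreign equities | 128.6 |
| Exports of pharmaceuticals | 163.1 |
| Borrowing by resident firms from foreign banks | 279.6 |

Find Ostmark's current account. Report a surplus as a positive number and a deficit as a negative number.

Goods: -216.2 + 572.4 - 203.4 - 487.9 + 163.1 + 999.6 = 827.6
Services: -99.6 - 172.2 - 55.9 = -327.7
Primary income: 77.8 + 101.9 = 179.7
Secondary income: 80.1
Current account = 827.6 + (-327.7) + 179.7 + 80.1 = 759.7
(Excluded from the current account — capital account: acquisition of foreign patents and trademarks (non-produced assets) 25.0; financial account: domestic pension funds' purchases of foreign equities 128.6, borrowing by resident firms from foreign banks 279.6.)

759.7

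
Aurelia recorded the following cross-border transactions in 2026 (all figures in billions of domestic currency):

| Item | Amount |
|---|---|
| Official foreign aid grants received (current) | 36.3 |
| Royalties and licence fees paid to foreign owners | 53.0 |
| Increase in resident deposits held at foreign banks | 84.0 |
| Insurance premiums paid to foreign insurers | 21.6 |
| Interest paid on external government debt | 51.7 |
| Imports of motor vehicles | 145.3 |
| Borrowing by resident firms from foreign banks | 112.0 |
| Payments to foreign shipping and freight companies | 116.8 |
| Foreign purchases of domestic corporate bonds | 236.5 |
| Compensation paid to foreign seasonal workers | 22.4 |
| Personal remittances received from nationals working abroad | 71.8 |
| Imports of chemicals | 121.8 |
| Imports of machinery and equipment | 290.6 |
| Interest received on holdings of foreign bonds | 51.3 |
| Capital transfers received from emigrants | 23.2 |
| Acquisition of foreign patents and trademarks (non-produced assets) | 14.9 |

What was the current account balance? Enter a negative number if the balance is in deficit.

-663.8

Goods: -145.3 - 121.8 - 290.6 = -557.7
Services: -116.8 - 53.0 - 21.6 = -191.4
Primary income: -22.4 - 51.7 + 51.3 = -22.8
Secondary income: 36.3 + 71.8 = 108.1
Current account = (-557.7) + (-191.4) + (-22.8) + 108.1 = -663.8
(Excluded from the current account — financial account: increase in resident deposits held at foreign banks 84.0, borrowing by resident firms from foreign banks 112.0, foreign purchases of domestic corporate bonds 236.5; capital account: capital transfers received from emigrants 23.2, acquisition of foreign patents and trademarks (non-produced assets) 14.9.)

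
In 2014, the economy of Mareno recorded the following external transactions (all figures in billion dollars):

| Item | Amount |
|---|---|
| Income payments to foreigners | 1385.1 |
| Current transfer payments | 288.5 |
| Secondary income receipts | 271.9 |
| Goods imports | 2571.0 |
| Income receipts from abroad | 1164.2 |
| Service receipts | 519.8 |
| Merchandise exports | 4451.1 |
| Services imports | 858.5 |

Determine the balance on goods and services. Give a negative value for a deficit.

1541.4

Goods balance = 4451.1 - 2571.0 = 1880.1
Services balance = 519.8 - 858.5 = -338.7
Trade balance (goods + services) = 1880.1 + (-338.7) = 1541.4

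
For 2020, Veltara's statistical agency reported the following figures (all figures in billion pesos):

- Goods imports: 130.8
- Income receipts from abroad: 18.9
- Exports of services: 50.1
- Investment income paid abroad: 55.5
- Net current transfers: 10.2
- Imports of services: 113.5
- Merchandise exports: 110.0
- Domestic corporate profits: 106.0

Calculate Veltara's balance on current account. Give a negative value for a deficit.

Goods balance = 110.0 - 130.8 = -20.8
Services balance = 50.1 - 113.5 = -63.4
Trade balance (goods + services) = -20.8 + (-63.4) = -84.2
Net primary income = 18.9 - 55.5 = -36.6
Net secondary income = 10.2
Current account = -84.2 + (-36.6) + 10.2 = -110.6

-110.6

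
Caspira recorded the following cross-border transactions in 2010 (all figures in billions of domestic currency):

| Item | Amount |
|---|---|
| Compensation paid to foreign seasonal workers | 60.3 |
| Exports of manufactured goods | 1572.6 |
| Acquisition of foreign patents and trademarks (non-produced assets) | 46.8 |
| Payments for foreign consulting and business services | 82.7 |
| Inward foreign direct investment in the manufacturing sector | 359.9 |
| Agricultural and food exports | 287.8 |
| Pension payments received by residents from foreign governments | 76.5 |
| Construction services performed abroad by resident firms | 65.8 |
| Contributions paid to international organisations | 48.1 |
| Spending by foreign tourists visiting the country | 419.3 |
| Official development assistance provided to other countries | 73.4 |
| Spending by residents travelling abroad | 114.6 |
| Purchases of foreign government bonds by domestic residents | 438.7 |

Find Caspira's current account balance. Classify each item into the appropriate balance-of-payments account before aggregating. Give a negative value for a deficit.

Goods: 287.8 + 1572.6 = 1860.4
Services: -114.6 - 82.7 + 419.3 + 65.8 = 287.8
Primary income: -60.3
Secondary income: -48.1 + 76.5 - 73.4 = -45.0
Current account = 1860.4 + 287.8 + (-60.3) + (-45.0) = 2042.9
(Excluded from the current account — capital account: acquisition of foreign patents and trademarks (non-produced assets) 46.8; financial account: inward foreign direct investment in the manufacturing sector 359.9, purchases of foreign government bonds by domestic residents 438.7.)

2042.9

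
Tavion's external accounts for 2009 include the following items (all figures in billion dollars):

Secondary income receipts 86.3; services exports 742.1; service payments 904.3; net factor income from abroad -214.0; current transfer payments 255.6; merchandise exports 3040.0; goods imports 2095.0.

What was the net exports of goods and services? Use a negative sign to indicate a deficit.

Goods balance = 3040.0 - 2095.0 = 945.0
Services balance = 742.1 - 904.3 = -162.2
Trade balance (goods + services) = 945.0 + (-162.2) = 782.8

782.8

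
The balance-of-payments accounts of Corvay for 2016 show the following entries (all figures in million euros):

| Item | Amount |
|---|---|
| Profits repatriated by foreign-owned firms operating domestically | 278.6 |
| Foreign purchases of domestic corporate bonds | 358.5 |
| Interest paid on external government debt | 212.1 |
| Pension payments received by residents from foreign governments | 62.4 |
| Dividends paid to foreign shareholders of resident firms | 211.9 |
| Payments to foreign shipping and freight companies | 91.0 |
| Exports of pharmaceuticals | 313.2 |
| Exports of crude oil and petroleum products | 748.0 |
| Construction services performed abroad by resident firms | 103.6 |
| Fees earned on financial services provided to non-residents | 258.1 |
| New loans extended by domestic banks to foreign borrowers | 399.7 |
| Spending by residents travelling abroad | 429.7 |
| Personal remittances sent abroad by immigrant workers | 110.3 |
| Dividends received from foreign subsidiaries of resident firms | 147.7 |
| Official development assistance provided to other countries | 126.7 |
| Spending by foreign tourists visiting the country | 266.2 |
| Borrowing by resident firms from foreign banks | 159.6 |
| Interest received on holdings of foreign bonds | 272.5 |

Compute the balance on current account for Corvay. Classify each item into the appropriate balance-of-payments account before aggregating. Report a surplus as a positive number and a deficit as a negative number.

Goods: 748.0 + 313.2 = 1061.2
Services: 103.6 + 258.1 - 429.7 - 91.0 + 266.2 = 107.2
Primary income: 272.5 - 211.9 - 278.6 + 147.7 - 212.1 = -282.4
Secondary income: -126.7 - 110.3 + 62.4 = -174.6
Current account = 1061.2 + 107.2 + (-282.4) + (-174.6) = 711.4
(Excluded from the current account — financial account: foreign purchases of domestic corporate bonds 358.5, new loans extended by domestic banks to foreign borrowers 399.7, borrowing by resident firms from foreign banks 159.6.)

711.4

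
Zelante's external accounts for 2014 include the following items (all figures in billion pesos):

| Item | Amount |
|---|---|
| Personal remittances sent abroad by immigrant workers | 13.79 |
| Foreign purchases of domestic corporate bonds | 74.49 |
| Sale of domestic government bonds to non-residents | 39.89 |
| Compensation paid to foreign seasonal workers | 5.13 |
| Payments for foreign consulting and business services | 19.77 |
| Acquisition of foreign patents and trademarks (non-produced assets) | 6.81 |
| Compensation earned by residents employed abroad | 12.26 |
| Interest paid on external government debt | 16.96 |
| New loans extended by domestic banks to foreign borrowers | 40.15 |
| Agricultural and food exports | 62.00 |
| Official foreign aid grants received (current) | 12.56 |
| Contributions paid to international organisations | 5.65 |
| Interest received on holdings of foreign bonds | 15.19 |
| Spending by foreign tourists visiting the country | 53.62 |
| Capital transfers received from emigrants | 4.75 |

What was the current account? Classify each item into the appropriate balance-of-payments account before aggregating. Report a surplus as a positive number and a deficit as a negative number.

94.33

Goods: 62.00
Services: 53.62 - 19.77 = 33.85
Primary income: -5.13 - 16.96 + 12.26 + 15.19 = 5.36
Secondary income: -5.65 - 13.79 + 12.56 = -6.88
Current account = 62.00 + 33.85 + 5.36 + (-6.88) = 94.33
(Excluded from the current account — financial account: foreign purchases of domestic corporate bonds 74.49, sale of domestic government bonds to non-residents 39.89, new loans extended by domestic banks to foreign borrowers 40.15; capital account: acquisition of foreign patents and trademarks (non-produced assets) 6.81, capital transfers received from emigrants 4.75.)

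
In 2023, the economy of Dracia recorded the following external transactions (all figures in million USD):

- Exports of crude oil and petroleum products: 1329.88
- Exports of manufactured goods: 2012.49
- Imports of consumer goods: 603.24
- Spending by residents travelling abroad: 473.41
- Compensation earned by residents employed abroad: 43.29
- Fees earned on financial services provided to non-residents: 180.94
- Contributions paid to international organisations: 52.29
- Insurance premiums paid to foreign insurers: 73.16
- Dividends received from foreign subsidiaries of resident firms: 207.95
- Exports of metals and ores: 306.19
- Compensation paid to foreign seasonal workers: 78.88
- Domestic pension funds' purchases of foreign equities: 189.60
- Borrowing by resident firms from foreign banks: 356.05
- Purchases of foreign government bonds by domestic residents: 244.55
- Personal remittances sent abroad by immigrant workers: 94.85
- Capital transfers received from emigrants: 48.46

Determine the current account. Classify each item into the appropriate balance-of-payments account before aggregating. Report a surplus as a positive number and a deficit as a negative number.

2704.91

Goods: -603.24 + 1329.88 + 306.19 + 2012.49 = 3045.32
Services: -73.16 - 473.41 + 180.94 = -365.63
Primary income: -78.88 + 43.29 + 207.95 = 172.36
Secondary income: -52.29 - 94.85 = -147.14
Current account = 3045.32 + (-365.63) + 172.36 + (-147.14) = 2704.91
(Excluded from the current account — financial account: domestic pension funds' purchases of foreign equities 189.60, borrowing by resident firms from foreign banks 356.05, purchases of foreign government bonds by domestic residents 244.55; capital account: capital transfers received from emigrants 48.46.)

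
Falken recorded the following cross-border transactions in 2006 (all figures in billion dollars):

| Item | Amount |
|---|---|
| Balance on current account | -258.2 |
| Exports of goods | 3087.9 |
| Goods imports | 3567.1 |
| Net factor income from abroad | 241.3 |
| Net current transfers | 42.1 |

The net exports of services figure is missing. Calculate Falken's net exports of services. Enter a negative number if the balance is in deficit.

Current account = goods balance + services balance + net primary income + net secondary income
Sum of the known components = -195.8
Net exports of services = CA - (known components) = -258.2 - (-195.8) = -62.4

-62.4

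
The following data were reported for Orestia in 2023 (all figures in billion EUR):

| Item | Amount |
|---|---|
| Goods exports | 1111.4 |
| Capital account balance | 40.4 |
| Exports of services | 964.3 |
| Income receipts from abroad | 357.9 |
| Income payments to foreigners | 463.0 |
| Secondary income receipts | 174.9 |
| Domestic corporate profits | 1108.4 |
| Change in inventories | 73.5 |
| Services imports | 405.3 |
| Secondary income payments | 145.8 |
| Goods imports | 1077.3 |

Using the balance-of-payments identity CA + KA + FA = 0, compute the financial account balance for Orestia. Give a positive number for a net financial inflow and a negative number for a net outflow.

-557.5

Goods balance = 1111.4 - 1077.3 = 34.1
Services balance = 964.3 - 405.3 = 559.0
Trade balance (goods + services) = 34.1 + 559.0 = 593.1
Net primary income = 357.9 - 463.0 = -105.1
Net secondary income = 174.9 - 145.8 = 29.1
Current account = 593.1 + (-105.1) + 29.1 = 517.1
Financial account = -(517.1 + 40.4) = -557.5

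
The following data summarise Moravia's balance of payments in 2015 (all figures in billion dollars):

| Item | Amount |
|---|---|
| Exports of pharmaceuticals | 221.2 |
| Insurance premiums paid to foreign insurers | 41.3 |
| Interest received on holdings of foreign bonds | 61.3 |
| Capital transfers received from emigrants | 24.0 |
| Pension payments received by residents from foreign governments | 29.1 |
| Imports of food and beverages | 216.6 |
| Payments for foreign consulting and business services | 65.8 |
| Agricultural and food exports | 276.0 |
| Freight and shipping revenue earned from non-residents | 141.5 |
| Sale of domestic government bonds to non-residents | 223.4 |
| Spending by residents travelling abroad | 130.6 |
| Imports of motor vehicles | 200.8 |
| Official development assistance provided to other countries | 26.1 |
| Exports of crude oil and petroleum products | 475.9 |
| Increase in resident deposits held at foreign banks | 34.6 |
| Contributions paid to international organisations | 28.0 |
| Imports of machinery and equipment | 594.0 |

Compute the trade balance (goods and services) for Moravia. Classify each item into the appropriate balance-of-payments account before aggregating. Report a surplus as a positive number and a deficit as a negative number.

-134.5

Goods: 221.2 - 200.8 + 276.0 - 594.0 + 475.9 - 216.6 = -38.3
Services: 141.5 - 130.6 - 65.8 - 41.3 = -96.2
Trade balance = -38.3 + (-96.2) = -134.5
(Excluded from the trade balance — primary income: interest received on holdings of foreign bonds 61.3; capital account: capital transfers received from emigrants 24.0; secondary income: pension payments received by residents from foreign governments 29.1, official development assistance provided to other countries 26.1, contributions paid to international organisations 28.0; financial account: sale of domestic government bonds to non-residents 223.4, increase in resident deposits held at foreign banks 34.6.)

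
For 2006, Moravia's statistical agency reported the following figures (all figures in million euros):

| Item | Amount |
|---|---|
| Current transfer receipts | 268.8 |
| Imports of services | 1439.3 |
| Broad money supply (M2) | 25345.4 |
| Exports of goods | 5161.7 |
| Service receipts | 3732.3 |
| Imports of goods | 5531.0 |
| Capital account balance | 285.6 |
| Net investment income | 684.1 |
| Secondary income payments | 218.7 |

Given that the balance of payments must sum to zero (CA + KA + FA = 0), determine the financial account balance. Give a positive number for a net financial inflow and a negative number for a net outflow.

-2943.5

Goods balance = 5161.7 - 5531.0 = -369.3
Services balance = 3732.3 - 1439.3 = 2293.0
Trade balance (goods + services) = -369.3 + 2293.0 = 1923.7
Net primary income = 684.1
Net secondary income = 268.8 - 218.7 = 50.1
Current account = 1923.7 + 684.1 + 50.1 = 2657.9
Financial account = -(2657.9 + 285.6) = -2943.5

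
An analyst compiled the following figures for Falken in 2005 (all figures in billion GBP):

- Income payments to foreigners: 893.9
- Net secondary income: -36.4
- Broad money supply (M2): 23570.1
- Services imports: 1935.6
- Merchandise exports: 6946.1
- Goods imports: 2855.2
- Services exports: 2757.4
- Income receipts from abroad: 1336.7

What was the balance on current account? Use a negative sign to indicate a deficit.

5319.1

Goods balance = 6946.1 - 2855.2 = 4090.9
Services balance = 2757.4 - 1935.6 = 821.8
Trade balance (goods + services) = 4090.9 + 821.8 = 4912.7
Net primary income = 1336.7 - 893.9 = 442.8
Net secondary income = -36.4
Current account = 4912.7 + 442.8 + (-36.4) = 5319.1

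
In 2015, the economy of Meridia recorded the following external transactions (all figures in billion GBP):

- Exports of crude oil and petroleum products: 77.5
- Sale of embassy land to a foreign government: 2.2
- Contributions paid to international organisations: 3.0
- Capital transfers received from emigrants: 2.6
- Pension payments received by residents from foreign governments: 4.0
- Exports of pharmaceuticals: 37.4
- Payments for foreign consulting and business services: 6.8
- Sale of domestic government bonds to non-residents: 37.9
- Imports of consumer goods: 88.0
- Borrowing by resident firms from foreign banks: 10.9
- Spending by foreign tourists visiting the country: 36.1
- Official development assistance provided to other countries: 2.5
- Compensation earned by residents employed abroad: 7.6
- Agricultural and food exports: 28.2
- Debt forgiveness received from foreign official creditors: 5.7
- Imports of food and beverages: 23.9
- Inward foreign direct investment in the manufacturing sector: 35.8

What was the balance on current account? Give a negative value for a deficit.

Goods: 77.5 + 37.4 + 28.2 - 88.0 - 23.9 = 31.2
Services: 36.1 - 6.8 = 29.3
Primary income: 7.6
Secondary income: -2.5 - 3.0 + 4.0 = -1.5
Current account = 31.2 + 29.3 + 7.6 + (-1.5) = 66.6
(Excluded from the current account — capital account: sale of embassy land to a foreign government 2.2, capital transfers received from emigrants 2.6, debt forgiveness received from foreign official creditors 5.7; financial account: sale of domestic government bonds to non-residents 37.9, borrowing by resident firms from foreign banks 10.9, inward foreign direct investment in the manufacturing sector 35.8.)

66.6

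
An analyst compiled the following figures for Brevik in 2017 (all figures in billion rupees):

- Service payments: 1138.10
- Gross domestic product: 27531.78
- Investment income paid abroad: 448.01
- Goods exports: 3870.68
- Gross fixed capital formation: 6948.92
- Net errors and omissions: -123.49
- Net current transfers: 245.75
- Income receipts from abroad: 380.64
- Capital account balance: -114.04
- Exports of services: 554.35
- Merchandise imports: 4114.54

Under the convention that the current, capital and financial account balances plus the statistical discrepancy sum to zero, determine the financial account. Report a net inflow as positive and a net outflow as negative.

Goods balance = 3870.68 - 4114.54 = -243.86
Services balance = 554.35 - 1138.10 = -583.75
Trade balance (goods + services) = -243.86 + (-583.75) = -827.61
Net primary income = 380.64 - 448.01 = -67.37
Net secondary income = 245.75
Current account = -827.61 + (-67.37) + 245.75 = -649.23
Financial account = -(-649.23 + (-114.04) + (-123.49)) = 886.76

886.76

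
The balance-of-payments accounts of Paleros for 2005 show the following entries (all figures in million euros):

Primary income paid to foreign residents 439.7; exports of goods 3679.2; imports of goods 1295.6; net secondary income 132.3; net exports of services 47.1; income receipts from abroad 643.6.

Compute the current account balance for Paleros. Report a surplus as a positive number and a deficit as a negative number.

2766.9

Goods balance = 3679.2 - 1295.6 = 2383.6
Services balance = 47.1
Trade balance (goods + services) = 2383.6 + 47.1 = 2430.7
Net primary income = 643.6 - 439.7 = 203.9
Net secondary income = 132.3
Current account = 2430.7 + 203.9 + 132.3 = 2766.9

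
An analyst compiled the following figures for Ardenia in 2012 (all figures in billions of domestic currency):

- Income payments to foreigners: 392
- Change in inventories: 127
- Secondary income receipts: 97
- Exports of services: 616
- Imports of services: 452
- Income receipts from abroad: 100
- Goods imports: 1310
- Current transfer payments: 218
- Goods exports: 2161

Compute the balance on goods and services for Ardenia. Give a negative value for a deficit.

1015

Goods balance = 2161 - 1310 = 851
Services balance = 616 - 452 = 164
Trade balance (goods + services) = 851 + 164 = 1015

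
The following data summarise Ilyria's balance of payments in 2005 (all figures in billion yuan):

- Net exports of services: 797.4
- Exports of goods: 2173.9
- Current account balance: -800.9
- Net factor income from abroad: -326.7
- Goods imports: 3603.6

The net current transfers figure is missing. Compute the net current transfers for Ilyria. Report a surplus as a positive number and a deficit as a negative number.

Current account = goods balance + services balance + net primary income + net secondary income
Sum of the known components = -959.0
Net current transfers = CA - (known components) = -800.9 - (-959.0) = 158.1

158.1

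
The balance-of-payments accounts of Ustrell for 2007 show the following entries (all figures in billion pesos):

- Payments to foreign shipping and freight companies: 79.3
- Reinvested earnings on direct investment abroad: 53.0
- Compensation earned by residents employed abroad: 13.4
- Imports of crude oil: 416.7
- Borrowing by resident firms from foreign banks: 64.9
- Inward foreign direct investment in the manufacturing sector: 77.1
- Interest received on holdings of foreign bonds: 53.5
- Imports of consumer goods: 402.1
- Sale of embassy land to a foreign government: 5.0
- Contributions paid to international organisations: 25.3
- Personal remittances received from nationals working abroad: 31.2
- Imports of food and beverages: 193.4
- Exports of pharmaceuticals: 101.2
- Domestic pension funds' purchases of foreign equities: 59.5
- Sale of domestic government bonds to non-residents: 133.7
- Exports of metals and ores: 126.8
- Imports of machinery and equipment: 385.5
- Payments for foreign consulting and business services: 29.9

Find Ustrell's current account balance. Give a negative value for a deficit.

Goods: -385.5 - 416.7 + 126.8 - 193.4 - 402.1 + 101.2 = -1169.7
Services: -79.3 - 29.9 = -109.2
Primary income: 53.0 + 53.5 + 13.4 = 119.9
Secondary income: -25.3 + 31.2 = 5.9
Current account = (-1169.7) + (-109.2) + 119.9 + 5.9 = -1153.1
(Excluded from the current account — financial account: borrowing by resident firms from foreign banks 64.9, inward foreign direct investment in the manufacturing sector 77.1, domestic pension funds' purchases of foreign equities 59.5, sale of domestic government bonds to non-residents 133.7; capital account: sale of embassy land to a foreign government 5.0.)

-1153.1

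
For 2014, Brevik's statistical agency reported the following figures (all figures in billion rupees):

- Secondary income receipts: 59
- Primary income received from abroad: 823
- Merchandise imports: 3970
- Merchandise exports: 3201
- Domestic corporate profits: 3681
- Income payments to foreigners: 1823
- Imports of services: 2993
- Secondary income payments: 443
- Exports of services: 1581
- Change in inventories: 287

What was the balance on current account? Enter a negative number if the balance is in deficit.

Goods balance = 3201 - 3970 = -769
Services balance = 1581 - 2993 = -1412
Trade balance (goods + services) = -769 + (-1412) = -2181
Net primary income = 823 - 1823 = -1000
Net secondary income = 59 - 443 = -384
Current account = -2181 + (-1000) + (-384) = -3565

-3565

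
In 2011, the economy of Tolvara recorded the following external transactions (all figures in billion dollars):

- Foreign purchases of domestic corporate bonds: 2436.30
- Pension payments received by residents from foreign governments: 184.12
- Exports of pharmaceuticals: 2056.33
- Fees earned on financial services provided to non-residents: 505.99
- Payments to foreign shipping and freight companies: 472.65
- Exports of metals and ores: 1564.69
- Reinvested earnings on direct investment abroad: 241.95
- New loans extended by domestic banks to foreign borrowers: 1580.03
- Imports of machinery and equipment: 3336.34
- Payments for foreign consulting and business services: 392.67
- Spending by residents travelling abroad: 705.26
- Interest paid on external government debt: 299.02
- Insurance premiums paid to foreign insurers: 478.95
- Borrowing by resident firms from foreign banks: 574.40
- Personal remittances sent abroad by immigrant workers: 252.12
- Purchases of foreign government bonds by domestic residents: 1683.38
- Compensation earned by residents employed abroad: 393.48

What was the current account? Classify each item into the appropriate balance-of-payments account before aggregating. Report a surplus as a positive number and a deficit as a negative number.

-990.45

Goods: -3336.34 + 1564.69 + 2056.33 = 284.68
Services: 505.99 - 478.95 - 472.65 - 705.26 - 392.67 = -1543.54
Primary income: -299.02 + 241.95 + 393.48 = 336.41
Secondary income: -252.12 + 184.12 = -68.00
Current account = 284.68 + (-1543.54) + 336.41 + (-68.00) = -990.45
(Excluded from the current account — financial account: foreign purchases of domestic corporate bonds 2436.30, new loans extended by domestic banks to foreign borrowers 1580.03, borrowing by resident firms from foreign banks 574.40, purchases of foreign government bonds by domestic residents 1683.38.)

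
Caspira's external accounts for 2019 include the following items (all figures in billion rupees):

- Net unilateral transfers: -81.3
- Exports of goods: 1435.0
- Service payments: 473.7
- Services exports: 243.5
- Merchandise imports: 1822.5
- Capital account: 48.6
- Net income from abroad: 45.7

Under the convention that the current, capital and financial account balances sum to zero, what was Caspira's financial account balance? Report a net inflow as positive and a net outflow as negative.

604.7

Goods balance = 1435.0 - 1822.5 = -387.5
Services balance = 243.5 - 473.7 = -230.2
Trade balance (goods + services) = -387.5 + (-230.2) = -617.7
Net primary income = 45.7
Net secondary income = -81.3
Current account = -617.7 + 45.7 + (-81.3) = -653.3
Financial account = -(-653.3 + 48.6) = 604.7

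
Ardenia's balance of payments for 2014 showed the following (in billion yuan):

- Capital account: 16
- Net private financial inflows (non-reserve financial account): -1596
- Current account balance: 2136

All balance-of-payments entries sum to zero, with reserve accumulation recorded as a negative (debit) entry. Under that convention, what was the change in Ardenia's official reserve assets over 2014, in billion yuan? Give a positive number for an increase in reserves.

556

Official reserve transactions balance = -(2136 + 16 + (-1596)) = -556
An accumulation of reserves is recorded as a debit (negative entry), so the change in the stock of reserves is the negative of that balance.
Change in official reserves = -(-556) = 556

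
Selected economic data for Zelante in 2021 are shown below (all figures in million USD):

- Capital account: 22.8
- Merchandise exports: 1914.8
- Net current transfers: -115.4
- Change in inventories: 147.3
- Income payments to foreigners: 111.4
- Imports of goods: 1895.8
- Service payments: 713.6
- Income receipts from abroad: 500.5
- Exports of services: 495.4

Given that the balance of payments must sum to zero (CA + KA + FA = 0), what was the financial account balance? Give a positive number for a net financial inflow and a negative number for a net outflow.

Goods balance = 1914.8 - 1895.8 = 19.0
Services balance = 495.4 - 713.6 = -218.2
Trade balance (goods + services) = 19.0 + (-218.2) = -199.2
Net primary income = 500.5 - 111.4 = 389.1
Net secondary income = -115.4
Current account = -199.2 + 389.1 + (-115.4) = 74.5
Financial account = -(74.5 + 22.8) = -97.3

-97.3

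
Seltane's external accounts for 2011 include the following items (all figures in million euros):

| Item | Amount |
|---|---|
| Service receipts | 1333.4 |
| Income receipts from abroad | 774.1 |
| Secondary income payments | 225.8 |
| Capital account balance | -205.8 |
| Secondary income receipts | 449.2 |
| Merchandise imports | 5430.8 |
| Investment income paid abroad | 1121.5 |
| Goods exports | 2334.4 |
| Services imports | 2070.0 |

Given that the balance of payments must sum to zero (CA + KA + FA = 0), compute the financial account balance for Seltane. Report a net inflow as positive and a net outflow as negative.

4162.8

Goods balance = 2334.4 - 5430.8 = -3096.4
Services balance = 1333.4 - 2070.0 = -736.6
Trade balance (goods + services) = -3096.4 + (-736.6) = -3833.0
Net primary income = 774.1 - 1121.5 = -347.4
Net secondary income = 449.2 - 225.8 = 223.4
Current account = -3833.0 + (-347.4) + 223.4 = -3957.0
Financial account = -(-3957.0 + (-205.8)) = 4162.8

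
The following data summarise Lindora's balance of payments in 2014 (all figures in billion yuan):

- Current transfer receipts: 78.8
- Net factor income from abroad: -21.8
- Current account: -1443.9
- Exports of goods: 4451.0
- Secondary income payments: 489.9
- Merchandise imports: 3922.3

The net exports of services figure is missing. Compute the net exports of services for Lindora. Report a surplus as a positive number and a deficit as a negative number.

Current account = goods balance + services balance + net primary income + net secondary income
Sum of the known components = 95.8
Net exports of services = CA - (known components) = -1443.9 - 95.8 = -1539.7

-1539.7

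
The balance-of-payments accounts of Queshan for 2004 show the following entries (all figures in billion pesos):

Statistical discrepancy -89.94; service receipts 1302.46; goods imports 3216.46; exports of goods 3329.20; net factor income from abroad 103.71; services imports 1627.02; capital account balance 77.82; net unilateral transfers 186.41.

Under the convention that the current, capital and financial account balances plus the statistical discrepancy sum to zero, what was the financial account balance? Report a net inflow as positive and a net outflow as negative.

Goods balance = 3329.20 - 3216.46 = 112.74
Services balance = 1302.46 - 1627.02 = -324.56
Trade balance (goods + services) = 112.74 + (-324.56) = -211.82
Net primary income = 103.71
Net secondary income = 186.41
Current account = -211.82 + 103.71 + 186.41 = 78.30
Financial account = -(78.30 + 77.82 + (-89.94)) = -66.18

-66.18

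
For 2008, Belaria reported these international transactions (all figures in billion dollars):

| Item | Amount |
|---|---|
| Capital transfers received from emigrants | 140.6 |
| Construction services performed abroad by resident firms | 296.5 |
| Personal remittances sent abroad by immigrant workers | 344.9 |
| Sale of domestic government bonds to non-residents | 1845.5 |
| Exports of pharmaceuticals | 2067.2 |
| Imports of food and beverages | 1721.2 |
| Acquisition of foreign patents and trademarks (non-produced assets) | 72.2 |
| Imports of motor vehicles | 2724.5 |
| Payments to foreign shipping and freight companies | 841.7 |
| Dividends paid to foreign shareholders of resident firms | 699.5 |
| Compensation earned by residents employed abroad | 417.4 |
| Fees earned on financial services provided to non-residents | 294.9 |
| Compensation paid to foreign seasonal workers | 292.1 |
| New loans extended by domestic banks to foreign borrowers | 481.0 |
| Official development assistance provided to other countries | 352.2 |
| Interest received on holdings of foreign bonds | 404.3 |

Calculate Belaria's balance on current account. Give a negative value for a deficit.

-3495.8

Goods: -1721.2 + 2067.2 - 2724.5 = -2378.5
Services: 296.5 + 294.9 - 841.7 = -250.3
Primary income: -699.5 + 404.3 + 417.4 - 292.1 = -169.9
Secondary income: -344.9 - 352.2 = -697.1
Current account = (-2378.5) + (-250.3) + (-169.9) + (-697.1) = -3495.8
(Excluded from the current account — capital account: capital transfers received from emigrants 140.6, acquisition of foreign patents and trademarks (non-produced assets) 72.2; financial account: sale of domestic government bonds to non-residents 1845.5, new loans extended by domestic banks to foreign borrowers 481.0.)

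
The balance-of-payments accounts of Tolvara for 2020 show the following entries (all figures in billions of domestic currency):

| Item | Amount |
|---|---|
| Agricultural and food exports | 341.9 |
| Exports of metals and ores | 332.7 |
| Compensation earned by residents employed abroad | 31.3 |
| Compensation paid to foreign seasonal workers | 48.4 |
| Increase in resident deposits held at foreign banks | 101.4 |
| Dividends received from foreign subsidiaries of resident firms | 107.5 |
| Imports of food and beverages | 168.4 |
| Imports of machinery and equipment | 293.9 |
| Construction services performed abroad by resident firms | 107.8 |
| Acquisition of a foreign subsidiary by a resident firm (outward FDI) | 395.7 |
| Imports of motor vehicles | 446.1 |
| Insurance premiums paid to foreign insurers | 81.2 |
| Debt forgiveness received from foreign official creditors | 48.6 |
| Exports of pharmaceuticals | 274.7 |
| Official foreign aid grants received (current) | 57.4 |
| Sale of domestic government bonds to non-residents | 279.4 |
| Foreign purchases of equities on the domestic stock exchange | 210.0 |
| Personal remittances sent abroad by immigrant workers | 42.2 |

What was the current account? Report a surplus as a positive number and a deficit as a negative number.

173.1

Goods: -293.9 + 274.7 - 446.1 - 168.4 + 341.9 + 332.7 = 40.9
Services: -81.2 + 107.8 = 26.6
Primary income: 107.5 - 48.4 + 31.3 = 90.4
Secondary income: -42.2 + 57.4 = 15.2
Current account = 40.9 + 26.6 + 90.4 + 15.2 = 173.1
(Excluded from the current account — financial account: increase in resident deposits held at foreign banks 101.4, acquisition of a foreign subsidiary by a resident firm (outward FDI) 395.7, sale of domestic government bonds to non-residents 279.4, foreign purchases of equities on the domestic stock exchange 210.0; capital account: debt forgiveness received from foreign official creditors 48.6.)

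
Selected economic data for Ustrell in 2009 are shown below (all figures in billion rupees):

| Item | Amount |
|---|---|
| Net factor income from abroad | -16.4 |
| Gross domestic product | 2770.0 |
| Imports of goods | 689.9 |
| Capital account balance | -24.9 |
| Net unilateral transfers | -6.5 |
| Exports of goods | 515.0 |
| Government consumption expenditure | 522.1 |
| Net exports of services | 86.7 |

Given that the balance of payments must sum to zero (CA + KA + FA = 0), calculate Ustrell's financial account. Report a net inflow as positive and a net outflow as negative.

Goods balance = 515.0 - 689.9 = -174.9
Services balance = 86.7
Trade balance (goods + services) = -174.9 + 86.7 = -88.2
Net primary income = -16.4
Net secondary income = -6.5
Current account = -88.2 + (-16.4) + (-6.5) = -111.1
Financial account = -(-111.1 + (-24.9)) = 136.0

136.0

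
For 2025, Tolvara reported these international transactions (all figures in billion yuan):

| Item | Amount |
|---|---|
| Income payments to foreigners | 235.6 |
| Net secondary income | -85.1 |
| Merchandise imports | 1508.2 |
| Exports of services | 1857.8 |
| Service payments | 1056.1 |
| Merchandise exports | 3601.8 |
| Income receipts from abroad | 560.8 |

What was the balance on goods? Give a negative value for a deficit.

2093.6

Goods balance = 3601.8 - 1508.2 = 2093.6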